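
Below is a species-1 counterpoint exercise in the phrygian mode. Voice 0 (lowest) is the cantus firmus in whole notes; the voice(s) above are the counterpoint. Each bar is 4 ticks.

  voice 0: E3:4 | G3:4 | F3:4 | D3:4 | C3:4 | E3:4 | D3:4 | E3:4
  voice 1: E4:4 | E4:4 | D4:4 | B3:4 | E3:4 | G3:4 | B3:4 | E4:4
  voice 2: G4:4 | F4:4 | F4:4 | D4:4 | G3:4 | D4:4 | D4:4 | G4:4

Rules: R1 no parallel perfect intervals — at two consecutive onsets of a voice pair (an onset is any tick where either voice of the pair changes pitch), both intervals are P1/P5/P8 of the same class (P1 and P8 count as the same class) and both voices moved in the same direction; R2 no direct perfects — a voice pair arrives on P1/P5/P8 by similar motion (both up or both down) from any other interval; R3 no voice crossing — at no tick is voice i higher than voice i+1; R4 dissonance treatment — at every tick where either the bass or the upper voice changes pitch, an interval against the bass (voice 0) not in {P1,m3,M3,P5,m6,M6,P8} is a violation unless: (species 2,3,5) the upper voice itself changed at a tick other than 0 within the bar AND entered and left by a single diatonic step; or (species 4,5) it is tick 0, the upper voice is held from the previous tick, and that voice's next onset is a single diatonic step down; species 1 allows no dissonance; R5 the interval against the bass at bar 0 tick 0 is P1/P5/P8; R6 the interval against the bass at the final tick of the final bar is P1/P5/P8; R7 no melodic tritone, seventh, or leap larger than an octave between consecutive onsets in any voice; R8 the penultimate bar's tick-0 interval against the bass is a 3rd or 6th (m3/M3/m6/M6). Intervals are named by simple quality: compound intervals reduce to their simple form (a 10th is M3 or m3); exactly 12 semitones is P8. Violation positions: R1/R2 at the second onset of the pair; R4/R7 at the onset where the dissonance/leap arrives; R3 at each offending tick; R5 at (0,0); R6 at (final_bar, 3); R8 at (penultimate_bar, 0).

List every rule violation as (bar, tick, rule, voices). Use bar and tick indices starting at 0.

bar 0: v0=E3 v1=E4 v2=G4 downbeat m3
bar 1: v0=G3 v1=E4 v2=F4 downbeat m7
bar 2: v0=F3 v1=D4 v2=F4 downbeat P8
bar 3: v0=D3 v1=B3 v2=D4 downbeat P8
bar 4: v0=C3 v1=E3 v2=G3 downbeat P5
bar 5: v0=E3 v1=G3 v2=D4 downbeat m7
bar 6: v0=D3 v1=B3 v2=D4 downbeat P8
bar 7: v0=E3 v1=E4 v2=G4 downbeat m3
  -> R5 @ bar 0 tick 0 v(0, 2): opens on m3
  -> R4 @ bar 1 tick 0 v(0, 2): G3/F4 m7 untreated
  -> R1 @ bar 3 tick 0 v(0, 2): F3/F4 P8 -> D3/D4 P8 similar
  -> R2 @ bar 4 tick 0 v(0, 2): D3/D4 P8 -> C3/G3 P5 similar
  -> R2 @ bar 5 tick 0 v(1, 2): E3/G3 m3 -> G3/D4 P5 similar
  -> R4 @ bar 5 tick 0 v(0, 2): E3/D4 m7 untreated
  -> R8 @ bar 6 tick 0 v(0, 2): penult P8 not 3rd/6th
  -> R2 @ bar 7 tick 0 v(0, 1): D3/B3 M6 -> E3/E4 P8 similar
  -> R6 @ bar 7 tick 3 v(0, 2): closes on m3

(0, 0, R5, (0, 2))
(1, 0, R4, (0, 2))
(3, 0, R1, (0, 2))
(4, 0, R2, (0, 2))
(5, 0, R2, (1, 2))
(5, 0, R4, (0, 2))
(6, 0, R8, (0, 2))
(7, 0, R2, (0, 1))
(7, 3, R6, (0, 2))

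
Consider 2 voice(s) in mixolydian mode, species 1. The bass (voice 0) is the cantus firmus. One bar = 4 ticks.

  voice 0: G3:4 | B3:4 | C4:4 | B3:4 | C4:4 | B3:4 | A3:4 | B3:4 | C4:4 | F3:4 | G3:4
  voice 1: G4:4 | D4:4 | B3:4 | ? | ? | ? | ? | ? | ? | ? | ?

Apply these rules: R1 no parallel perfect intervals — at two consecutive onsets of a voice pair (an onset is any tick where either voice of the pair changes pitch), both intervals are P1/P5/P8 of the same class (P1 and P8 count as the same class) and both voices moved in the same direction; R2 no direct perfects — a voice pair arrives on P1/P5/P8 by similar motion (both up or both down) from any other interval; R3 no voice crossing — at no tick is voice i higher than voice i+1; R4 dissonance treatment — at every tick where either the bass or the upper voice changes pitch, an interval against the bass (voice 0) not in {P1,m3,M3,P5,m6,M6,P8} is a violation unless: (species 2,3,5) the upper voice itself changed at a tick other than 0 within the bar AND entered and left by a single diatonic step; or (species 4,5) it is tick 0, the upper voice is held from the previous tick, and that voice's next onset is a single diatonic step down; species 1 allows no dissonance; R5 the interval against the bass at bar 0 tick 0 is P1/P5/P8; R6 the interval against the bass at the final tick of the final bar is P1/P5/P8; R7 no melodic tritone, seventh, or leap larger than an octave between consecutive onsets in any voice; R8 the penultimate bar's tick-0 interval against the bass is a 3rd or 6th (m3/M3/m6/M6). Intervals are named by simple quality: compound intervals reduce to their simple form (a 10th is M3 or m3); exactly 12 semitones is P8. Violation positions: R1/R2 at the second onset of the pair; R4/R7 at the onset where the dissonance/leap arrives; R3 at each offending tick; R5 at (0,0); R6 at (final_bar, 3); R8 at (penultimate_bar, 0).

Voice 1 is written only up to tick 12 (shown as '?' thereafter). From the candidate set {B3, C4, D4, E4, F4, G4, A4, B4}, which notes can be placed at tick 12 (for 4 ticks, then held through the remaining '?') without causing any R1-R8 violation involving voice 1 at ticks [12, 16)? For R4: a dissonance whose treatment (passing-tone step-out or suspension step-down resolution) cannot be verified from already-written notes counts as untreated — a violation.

{B3, B4, D4, G4}

B3: legal
C4: violates R4
D4: legal
E4: violates R4
F4: violates R4,R7
G4: legal
A4: violates R4,R7
B4: legal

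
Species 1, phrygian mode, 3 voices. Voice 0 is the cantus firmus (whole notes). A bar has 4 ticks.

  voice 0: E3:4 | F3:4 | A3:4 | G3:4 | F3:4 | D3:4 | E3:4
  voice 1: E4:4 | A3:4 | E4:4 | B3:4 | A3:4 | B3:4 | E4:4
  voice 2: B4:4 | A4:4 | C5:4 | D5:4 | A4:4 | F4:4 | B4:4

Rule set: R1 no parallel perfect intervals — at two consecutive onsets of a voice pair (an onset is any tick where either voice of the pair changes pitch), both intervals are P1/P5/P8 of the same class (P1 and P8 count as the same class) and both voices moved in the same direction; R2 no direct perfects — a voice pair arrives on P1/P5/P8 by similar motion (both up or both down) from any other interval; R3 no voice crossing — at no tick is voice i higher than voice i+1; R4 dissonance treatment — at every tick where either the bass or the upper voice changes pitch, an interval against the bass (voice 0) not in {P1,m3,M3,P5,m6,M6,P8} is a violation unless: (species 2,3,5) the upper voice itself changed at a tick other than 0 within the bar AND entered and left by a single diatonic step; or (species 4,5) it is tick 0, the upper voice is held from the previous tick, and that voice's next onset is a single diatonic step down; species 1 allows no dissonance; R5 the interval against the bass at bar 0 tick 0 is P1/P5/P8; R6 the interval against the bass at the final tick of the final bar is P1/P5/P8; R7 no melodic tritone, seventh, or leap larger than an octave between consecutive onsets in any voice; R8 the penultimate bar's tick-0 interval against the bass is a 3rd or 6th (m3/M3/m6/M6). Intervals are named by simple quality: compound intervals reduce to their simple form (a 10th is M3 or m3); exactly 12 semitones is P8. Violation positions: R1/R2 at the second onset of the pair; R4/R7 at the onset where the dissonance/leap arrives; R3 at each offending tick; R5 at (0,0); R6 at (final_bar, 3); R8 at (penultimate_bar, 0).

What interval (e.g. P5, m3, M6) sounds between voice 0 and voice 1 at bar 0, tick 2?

P8

voice 0=E3 voice 1=E4 -> P8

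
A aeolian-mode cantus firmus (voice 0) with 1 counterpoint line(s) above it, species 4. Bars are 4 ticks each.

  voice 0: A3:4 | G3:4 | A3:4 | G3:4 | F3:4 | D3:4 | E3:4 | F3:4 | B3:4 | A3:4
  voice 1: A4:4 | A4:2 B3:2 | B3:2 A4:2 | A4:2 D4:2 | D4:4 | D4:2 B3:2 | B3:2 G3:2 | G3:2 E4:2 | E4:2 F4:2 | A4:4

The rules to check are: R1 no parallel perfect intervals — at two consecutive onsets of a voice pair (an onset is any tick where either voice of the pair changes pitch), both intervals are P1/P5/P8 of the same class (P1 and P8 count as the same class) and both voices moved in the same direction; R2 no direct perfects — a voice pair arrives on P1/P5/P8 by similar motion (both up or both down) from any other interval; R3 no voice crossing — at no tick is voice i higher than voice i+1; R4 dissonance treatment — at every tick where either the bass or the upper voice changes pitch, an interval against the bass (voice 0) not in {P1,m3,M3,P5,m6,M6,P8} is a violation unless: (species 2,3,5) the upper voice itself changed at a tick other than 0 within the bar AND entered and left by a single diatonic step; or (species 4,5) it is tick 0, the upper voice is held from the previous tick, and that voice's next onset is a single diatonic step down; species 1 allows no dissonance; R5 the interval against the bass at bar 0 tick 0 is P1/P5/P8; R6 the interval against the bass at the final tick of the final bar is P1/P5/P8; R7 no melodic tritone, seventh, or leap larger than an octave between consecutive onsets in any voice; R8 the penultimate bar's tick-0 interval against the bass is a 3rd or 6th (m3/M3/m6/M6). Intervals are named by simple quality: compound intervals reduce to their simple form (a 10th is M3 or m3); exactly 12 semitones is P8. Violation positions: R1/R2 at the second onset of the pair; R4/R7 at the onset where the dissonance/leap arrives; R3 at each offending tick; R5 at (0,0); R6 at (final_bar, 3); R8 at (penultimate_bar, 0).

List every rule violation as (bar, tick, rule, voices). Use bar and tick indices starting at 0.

(1, 0, R4, (0, 1))
(1, 2, R7, (1,))
(2, 0, R4, (0, 1))
(2, 2, R7, (1,))
(3, 0, R4, (0, 1))
(7, 0, R4, (0, 1))
(7, 2, R4, (0, 1))
(8, 0, R4, (0, 1))
(8, 0, R7, (0,))
(8, 0, R8, (0, 1))
(8, 2, R4, (0, 1))

bar 0: v0=A3 v1=A4 downbeat P8
bar 1: v0=G3 v1=A4 downbeat M2
bar 2: v0=A3 v1=B3 downbeat M2
bar 3: v0=G3 v1=A4 downbeat M2
bar 4: v0=F3 v1=D4 downbeat M6
bar 5: v0=D3 v1=D4 downbeat P8
bar 6: v0=E3 v1=B3 downbeat P5
bar 7: v0=F3 v1=G3 downbeat M2
bar 8: v0=B3 v1=E4 downbeat P4
bar 9: v0=A3 v1=A4 downbeat P8
  -> R4 @ bar 1 tick 0 v(0, 1): G3/A4 M2 untreated
  -> R7 @ bar 1 tick 2 v(1,): A4->B3 leap 10st
  -> R4 @ bar 2 tick 0 v(0, 1): A3/B3 M2 untreated
  -> R7 @ bar 2 tick 2 v(1,): B3->A4 leap 10st
  -> R4 @ bar 3 tick 0 v(0, 1): G3/A4 M2 untreated
  -> R4 @ bar 7 tick 0 v(0, 1): F3/G3 M2 untreated
  -> R4 @ bar 7 tick 2 v(0, 1): F3/E4 M7 untreated
  -> R4 @ bar 8 tick 0 v(0, 1): B3/E4 P4 untreated
  -> R7 @ bar 8 tick 0 v(0,): F3->B3 leap 6st
  -> R8 @ bar 8 tick 0 v(0, 1): penult P4 not 3rd/6th
  -> R4 @ bar 8 tick 2 v(0, 1): B3/F4 TT untreated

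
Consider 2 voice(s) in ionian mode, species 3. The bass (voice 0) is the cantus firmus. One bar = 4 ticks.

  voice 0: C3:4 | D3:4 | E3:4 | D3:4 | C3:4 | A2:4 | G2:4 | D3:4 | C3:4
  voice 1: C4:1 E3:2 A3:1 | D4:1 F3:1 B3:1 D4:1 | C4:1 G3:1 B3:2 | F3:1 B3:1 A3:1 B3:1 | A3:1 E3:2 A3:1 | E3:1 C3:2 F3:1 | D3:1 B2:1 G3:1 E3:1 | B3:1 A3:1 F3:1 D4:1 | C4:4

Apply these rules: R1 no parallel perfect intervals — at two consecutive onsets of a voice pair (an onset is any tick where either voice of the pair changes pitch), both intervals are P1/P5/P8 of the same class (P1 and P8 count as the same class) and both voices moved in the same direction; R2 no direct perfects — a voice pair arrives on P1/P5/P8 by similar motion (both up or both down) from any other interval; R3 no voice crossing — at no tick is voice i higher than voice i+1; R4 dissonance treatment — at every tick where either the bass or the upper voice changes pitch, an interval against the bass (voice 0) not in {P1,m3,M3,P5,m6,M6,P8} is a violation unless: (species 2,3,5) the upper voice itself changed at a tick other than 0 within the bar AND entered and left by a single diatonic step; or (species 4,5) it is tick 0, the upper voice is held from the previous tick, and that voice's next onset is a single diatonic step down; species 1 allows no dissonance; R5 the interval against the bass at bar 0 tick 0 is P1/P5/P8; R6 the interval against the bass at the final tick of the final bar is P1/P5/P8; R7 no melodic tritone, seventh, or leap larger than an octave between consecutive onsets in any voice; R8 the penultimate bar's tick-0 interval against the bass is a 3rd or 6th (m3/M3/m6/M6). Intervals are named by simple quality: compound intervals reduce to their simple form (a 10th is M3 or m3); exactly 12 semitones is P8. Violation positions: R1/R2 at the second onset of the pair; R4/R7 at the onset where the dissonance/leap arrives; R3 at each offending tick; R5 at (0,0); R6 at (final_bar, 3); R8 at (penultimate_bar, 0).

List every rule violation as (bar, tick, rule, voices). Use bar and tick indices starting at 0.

bar 0: v0=C3 v1=C4 downbeat P8
bar 1: v0=D3 v1=D4 downbeat P8
bar 2: v0=E3 v1=C4 downbeat m6
bar 3: v0=D3 v1=F3 downbeat m3
bar 4: v0=C3 v1=A3 downbeat M6
bar 5: v0=A2 v1=E3 downbeat P5
bar 6: v0=G2 v1=D3 downbeat P5
bar 7: v0=D3 v1=B3 downbeat M6
bar 8: v0=C3 v1=C4 downbeat P8
  -> R2 @ bar 1 tick 0 v(0, 1): C3/A3 M6 -> D3/D4 P8 similar
  -> R7 @ bar 1 tick 2 v(1,): F3->B3 leap 6st
  -> R7 @ bar 3 tick 0 v(1,): B3->F3 leap 6st
  -> R7 @ bar 3 tick 1 v(1,): F3->B3 leap 6st
  -> R2 @ bar 5 tick 0 v(0, 1): C3/A3 M6 -> A2/E3 P5 similar
  -> R2 @ bar 6 tick 0 v(0, 1): A2/F3 m6 -> G2/D3 P5 similar
  -> R1 @ bar 8 tick 0 v(0, 1): D3/D4 P8 -> C3/C4 P8 similar

(1, 0, R2, (0, 1))
(1, 2, R7, (1,))
(3, 0, R7, (1,))
(3, 1, R7, (1,))
(5, 0, R2, (0, 1))
(6, 0, R2, (0, 1))
(8, 0, R1, (0, 1))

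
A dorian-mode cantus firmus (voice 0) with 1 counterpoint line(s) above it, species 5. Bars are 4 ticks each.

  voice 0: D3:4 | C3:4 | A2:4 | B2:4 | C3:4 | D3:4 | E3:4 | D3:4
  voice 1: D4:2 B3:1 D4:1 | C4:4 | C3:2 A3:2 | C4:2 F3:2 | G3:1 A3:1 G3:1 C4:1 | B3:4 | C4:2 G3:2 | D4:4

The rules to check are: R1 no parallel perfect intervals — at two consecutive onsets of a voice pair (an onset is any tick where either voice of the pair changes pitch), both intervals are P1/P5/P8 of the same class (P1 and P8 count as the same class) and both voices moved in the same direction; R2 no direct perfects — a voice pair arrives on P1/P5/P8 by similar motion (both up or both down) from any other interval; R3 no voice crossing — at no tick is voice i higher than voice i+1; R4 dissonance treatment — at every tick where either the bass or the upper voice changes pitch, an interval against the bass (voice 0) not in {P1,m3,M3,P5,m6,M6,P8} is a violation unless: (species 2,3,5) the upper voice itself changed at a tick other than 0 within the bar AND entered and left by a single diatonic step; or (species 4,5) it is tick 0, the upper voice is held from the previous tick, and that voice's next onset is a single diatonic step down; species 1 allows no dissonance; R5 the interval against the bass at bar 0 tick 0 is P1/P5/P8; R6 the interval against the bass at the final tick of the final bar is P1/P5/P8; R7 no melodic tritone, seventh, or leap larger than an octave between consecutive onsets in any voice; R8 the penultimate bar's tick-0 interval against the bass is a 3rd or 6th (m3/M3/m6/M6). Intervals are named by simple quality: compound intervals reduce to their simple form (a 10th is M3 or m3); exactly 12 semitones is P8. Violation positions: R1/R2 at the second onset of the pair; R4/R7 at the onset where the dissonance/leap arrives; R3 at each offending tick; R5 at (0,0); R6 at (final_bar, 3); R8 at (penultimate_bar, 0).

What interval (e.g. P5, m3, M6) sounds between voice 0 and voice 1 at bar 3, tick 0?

voice 0=B2 voice 1=C4 -> m2

m2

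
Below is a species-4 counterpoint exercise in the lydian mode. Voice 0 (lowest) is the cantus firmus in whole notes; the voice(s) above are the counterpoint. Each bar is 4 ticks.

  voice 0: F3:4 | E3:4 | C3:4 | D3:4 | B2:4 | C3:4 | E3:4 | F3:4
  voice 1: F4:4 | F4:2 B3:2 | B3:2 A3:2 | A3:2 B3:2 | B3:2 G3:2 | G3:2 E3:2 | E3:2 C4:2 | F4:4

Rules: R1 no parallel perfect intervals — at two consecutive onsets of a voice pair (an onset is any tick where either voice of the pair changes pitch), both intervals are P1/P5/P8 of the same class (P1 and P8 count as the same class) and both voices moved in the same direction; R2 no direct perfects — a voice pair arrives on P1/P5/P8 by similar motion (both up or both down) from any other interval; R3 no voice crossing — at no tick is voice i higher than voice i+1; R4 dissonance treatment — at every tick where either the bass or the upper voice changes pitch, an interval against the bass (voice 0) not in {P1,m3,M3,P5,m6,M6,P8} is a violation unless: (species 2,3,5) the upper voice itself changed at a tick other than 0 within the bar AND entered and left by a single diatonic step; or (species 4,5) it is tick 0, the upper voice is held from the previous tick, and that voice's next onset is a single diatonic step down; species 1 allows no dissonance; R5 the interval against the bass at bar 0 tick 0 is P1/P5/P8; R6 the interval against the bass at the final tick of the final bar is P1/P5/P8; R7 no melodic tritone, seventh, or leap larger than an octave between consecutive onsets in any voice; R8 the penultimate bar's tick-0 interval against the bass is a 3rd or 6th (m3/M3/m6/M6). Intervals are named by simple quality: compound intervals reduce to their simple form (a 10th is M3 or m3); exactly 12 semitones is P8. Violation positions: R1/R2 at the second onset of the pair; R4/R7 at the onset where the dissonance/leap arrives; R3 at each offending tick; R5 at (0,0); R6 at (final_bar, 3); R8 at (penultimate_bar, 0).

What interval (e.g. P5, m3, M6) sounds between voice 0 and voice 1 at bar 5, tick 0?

voice 0=C3 voice 1=G3 -> P5

P5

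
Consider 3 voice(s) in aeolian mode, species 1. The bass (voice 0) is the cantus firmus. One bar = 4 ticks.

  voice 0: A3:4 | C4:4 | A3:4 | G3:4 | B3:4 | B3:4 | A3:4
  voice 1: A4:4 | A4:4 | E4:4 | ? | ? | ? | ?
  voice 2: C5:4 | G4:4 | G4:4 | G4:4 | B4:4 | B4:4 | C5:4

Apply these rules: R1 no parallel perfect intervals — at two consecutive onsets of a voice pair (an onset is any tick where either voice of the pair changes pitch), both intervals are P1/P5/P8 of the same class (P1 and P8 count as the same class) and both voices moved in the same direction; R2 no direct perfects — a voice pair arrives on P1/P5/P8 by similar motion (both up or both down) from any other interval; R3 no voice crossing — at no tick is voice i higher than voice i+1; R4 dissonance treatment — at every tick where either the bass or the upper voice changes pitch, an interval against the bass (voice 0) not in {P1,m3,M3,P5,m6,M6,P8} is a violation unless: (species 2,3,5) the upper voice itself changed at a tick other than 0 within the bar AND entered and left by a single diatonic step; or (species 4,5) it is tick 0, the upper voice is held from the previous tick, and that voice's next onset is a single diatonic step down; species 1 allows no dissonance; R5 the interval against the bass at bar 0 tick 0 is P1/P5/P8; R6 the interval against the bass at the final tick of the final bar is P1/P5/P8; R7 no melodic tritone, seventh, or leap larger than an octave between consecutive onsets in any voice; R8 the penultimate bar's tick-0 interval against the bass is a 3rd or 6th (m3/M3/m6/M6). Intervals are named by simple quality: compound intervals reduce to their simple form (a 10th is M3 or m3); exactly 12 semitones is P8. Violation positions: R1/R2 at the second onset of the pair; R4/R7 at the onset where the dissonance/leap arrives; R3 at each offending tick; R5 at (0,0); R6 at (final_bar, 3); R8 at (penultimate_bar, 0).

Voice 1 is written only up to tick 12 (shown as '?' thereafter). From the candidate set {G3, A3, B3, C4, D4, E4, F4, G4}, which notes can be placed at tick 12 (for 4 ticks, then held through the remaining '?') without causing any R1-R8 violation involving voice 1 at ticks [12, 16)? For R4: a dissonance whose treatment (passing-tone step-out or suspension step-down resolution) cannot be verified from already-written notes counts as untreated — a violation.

G3: violates R2
A3: violates R4
B3: legal
C4: violates R4
D4: violates R1
E4: legal
F4: violates R4
G4: legal

{B3, E4, G4}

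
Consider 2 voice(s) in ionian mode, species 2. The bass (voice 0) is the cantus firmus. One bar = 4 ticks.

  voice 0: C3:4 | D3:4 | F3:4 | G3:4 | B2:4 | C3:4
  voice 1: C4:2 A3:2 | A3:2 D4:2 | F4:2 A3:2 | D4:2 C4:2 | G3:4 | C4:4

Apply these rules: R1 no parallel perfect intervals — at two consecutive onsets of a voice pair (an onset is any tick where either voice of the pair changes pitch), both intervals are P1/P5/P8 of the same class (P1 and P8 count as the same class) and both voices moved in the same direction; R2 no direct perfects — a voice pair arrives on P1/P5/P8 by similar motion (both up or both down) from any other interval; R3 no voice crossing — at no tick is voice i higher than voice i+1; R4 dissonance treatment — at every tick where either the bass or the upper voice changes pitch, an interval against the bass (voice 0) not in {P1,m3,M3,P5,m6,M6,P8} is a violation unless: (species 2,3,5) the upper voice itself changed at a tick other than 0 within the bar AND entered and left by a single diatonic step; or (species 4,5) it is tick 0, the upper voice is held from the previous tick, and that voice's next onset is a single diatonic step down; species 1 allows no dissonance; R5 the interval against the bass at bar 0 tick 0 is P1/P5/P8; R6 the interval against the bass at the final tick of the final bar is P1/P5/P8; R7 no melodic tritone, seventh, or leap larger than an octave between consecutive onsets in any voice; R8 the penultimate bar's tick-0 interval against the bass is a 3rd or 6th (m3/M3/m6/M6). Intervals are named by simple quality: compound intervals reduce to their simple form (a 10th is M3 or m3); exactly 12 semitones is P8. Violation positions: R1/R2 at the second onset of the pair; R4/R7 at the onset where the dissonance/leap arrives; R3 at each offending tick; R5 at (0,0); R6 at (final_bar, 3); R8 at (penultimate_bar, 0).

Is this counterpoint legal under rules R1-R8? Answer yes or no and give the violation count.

bar 0: v0=C3 v1=C4 (P8)
bar 1: v0=D3 v1=A3 (P5)
bar 2: v0=F3 v1=F4 (P8)
bar 3: v0=G3 v1=D4 (P5)
bar 4: v0=B2 v1=G3 (m6)
bar 5: v0=C3 v1=C4 (P8)
  R1 @ bar2.0: D3/D4 P8 -> F3/F4 P8 similar
  R2 @ bar3.0: F3/A3 M3 -> G3/D4 P5 similar
  R4 @ bar3.2: G3/C4 P4 untreated
  R2 @ bar5.0: B2/G3 m6 -> C3/C4 P8 similar

No (4 violations)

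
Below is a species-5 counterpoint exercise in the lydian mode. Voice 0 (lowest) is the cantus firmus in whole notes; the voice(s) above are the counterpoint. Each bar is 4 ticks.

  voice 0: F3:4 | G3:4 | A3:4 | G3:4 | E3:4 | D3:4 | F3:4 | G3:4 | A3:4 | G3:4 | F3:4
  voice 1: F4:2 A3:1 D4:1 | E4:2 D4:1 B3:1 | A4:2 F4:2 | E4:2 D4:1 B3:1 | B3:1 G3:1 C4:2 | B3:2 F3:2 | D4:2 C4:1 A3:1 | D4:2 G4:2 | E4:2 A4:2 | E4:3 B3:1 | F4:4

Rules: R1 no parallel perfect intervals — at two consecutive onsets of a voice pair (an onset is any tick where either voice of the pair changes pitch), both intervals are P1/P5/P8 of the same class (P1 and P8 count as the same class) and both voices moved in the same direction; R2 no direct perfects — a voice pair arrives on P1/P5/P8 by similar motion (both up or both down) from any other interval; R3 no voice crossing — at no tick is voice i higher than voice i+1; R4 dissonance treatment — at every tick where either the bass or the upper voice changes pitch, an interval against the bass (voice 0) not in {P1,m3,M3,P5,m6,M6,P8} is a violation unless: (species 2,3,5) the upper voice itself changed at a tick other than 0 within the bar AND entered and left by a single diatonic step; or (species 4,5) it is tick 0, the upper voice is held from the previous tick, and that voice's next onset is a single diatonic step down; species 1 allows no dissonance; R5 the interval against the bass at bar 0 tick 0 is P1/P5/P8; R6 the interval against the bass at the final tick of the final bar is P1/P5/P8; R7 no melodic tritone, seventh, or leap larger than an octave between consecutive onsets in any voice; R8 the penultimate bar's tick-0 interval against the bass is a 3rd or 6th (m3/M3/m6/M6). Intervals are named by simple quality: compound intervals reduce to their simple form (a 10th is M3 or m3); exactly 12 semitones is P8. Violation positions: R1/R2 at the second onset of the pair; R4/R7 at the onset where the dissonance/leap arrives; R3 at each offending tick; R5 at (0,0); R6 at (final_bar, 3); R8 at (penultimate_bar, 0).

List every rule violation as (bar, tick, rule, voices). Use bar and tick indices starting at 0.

bar 0: v0=F3 v1=F4 downbeat P8
bar 1: v0=G3 v1=E4 downbeat M6
bar 2: v0=A3 v1=A4 downbeat P8
bar 3: v0=G3 v1=E4 downbeat M6
bar 4: v0=E3 v1=B3 downbeat P5
bar 5: v0=D3 v1=B3 downbeat M6
bar 6: v0=F3 v1=D4 downbeat M6
bar 7: v0=G3 v1=D4 downbeat P5
bar 8: v0=A3 v1=E4 downbeat P5
bar 9: v0=G3 v1=E4 downbeat M6
bar 10: v0=F3 v1=F4 downbeat P8
  -> R2 @ bar 2 tick 0 v(0, 1): G3/B3 M3 -> A3/A4 P8 similar
  -> R7 @ bar 2 tick 0 v(1,): B3->A4 leap 10st
  -> R7 @ bar 5 tick 2 v(1,): B3->F3 leap 6st
  -> R2 @ bar 7 tick 0 v(0, 1): F3/A3 M3 -> G3/D4 P5 similar
  -> R7 @ bar 10 tick 0 v(1,): B3->F4 leap 6st

(2, 0, R2, (0, 1))
(2, 0, R7, (1,))
(5, 2, R7, (1,))
(7, 0, R2, (0, 1))
(10, 0, R7, (1,))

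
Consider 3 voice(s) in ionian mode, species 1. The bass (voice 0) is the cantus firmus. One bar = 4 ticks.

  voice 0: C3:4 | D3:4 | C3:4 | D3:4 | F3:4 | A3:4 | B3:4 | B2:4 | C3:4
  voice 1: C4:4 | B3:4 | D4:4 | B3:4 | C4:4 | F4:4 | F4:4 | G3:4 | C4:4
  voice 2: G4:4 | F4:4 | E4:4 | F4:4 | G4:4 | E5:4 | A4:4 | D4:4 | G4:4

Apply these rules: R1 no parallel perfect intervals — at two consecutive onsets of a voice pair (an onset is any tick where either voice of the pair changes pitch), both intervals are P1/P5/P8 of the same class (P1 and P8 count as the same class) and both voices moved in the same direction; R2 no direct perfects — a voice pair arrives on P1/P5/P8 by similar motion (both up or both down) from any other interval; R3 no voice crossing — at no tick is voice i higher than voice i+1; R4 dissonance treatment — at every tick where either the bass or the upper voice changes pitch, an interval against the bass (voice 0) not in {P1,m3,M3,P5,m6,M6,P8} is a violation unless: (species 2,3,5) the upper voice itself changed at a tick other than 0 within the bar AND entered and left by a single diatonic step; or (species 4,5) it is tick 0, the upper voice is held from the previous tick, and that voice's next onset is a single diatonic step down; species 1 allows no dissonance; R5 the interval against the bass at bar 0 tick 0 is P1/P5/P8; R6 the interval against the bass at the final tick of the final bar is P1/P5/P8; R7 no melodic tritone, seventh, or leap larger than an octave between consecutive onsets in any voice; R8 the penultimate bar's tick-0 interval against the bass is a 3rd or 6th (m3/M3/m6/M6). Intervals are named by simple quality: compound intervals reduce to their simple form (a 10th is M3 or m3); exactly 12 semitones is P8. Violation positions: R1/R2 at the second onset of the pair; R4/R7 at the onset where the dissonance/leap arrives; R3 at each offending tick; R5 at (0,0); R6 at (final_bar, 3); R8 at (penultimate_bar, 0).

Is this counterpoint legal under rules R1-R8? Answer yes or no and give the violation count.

No (12 violations)

bar 0: v0=C3 v1=C4 v2=G4 (P5)
bar 1: v0=D3 v1=B3 v2=F4 (m3)
bar 2: v0=C3 v1=D4 v2=E4 (M3)
bar 3: v0=D3 v1=B3 v2=F4 (m3)
bar 4: v0=F3 v1=C4 v2=G4 (M2)
bar 5: v0=A3 v1=F4 v2=E5 (P5)
bar 6: v0=B3 v1=F4 v2=A4 (m7)
bar 7: v0=B2 v1=G3 v2=D4 (m3)
bar 8: v0=C3 v1=C4 v2=G4 (P5)
  R4 @ bar2.0: C3/D4 M2 untreated
  R2 @ bar4.0: D3/B3 M6 -> F3/C4 P5 similar
  R2 @ bar4.0: B3/F4 TT -> C4/G4 P5 similar
  R4 @ bar4.0: F3/G4 M2 untreated
  R2 @ bar5.0: F3/G4 M2 -> A3/E5 P5 similar
  R4 @ bar6.0: B3/F4 TT untreated
  R4 @ bar6.0: B3/A4 m7 untreated
  R2 @ bar7.0: F4/A4 M3 -> G3/D4 P5 similar
  R7 @ bar7.0: F4->G3 leap 10st
  R1 @ bar8.0: G3/D4 P5 -> C4/G4 P5 similar
  R2 @ bar8.0: B2/G3 m6 -> C3/C4 P8 similar
  R2 @ bar8.0: B2/D4 m3 -> C3/G4 P5 similar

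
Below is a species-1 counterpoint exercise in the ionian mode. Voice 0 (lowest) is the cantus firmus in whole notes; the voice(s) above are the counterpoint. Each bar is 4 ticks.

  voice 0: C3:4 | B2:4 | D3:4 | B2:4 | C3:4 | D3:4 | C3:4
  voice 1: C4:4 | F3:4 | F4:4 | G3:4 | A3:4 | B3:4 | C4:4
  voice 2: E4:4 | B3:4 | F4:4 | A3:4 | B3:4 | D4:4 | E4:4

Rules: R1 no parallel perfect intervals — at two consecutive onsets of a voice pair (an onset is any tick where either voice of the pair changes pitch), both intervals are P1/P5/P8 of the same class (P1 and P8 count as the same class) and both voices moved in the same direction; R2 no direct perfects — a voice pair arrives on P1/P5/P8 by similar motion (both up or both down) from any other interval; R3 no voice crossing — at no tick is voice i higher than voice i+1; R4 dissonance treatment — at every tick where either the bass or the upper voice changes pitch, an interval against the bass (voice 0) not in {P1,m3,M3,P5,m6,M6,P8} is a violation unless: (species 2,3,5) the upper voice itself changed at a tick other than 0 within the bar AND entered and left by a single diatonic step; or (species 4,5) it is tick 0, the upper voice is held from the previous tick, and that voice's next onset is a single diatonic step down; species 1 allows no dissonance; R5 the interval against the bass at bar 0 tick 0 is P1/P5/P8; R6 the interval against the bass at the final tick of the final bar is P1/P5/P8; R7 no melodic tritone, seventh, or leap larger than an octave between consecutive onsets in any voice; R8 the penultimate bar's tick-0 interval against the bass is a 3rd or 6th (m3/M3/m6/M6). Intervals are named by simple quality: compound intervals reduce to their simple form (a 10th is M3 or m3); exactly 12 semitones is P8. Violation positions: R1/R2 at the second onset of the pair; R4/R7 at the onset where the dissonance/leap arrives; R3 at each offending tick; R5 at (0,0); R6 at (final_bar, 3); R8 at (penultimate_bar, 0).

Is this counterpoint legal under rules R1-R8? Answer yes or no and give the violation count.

No (11 violations)

bar 0: v0=C3 v1=C4 v2=E4 (M3)
bar 1: v0=B2 v1=F3 v2=B3 (P8)
bar 2: v0=D3 v1=F4 v2=F4 (m3)
bar 3: v0=B2 v1=G3 v2=A3 (m7)
bar 4: v0=C3 v1=A3 v2=B3 (M7)
bar 5: v0=D3 v1=B3 v2=D4 (P8)
bar 6: v0=C3 v1=C4 v2=E4 (M3)
  R5 @ bar0.0: opens on M3
  R2 @ bar1.0: C3/E4 M3 -> B2/B3 P8 similar
  R4 @ bar1.0: B2/F3 TT untreated
  R2 @ bar2.0: F3/B3 TT -> F4/F4 P1 similar
  R7 @ bar2.0: B3->F4 leap 6st
  R4 @ bar3.0: B2/A3 m7 untreated
  R7 @ bar3.0: F4->G3 leap 10st
  R4 @ bar4.0: C3/B3 M7 untreated
  R2 @ bar5.0: C3/B3 M7 -> D3/D4 P8 similar
  R8 @ bar5.0: penult P8 not 3rd/6th
  R6 @ bar6.3: closes on M3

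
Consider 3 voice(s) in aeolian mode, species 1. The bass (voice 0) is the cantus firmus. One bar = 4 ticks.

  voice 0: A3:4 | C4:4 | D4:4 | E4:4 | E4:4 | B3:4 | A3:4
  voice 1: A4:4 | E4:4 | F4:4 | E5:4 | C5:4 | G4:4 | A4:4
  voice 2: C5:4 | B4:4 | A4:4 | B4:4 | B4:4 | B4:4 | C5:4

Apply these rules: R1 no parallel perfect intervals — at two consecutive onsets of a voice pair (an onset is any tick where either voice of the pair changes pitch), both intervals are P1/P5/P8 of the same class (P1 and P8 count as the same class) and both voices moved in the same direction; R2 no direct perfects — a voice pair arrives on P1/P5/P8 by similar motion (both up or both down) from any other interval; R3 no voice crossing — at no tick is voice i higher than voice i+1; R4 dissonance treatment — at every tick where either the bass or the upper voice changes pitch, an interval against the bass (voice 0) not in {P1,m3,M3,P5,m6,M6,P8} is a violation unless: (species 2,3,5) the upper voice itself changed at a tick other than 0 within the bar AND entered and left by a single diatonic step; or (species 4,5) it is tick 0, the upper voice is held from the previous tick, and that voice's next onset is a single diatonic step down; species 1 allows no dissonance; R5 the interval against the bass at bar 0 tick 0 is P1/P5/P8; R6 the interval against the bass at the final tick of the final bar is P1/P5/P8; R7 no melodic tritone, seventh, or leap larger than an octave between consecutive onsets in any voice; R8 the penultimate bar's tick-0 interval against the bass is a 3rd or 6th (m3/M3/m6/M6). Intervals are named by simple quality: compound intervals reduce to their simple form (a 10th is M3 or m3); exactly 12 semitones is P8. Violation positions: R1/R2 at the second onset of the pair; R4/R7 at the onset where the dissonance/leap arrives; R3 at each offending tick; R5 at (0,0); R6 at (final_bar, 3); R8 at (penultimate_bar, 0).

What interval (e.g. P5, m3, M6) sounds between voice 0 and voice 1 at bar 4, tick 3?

m6

voice 0=E4 voice 1=C5 -> m6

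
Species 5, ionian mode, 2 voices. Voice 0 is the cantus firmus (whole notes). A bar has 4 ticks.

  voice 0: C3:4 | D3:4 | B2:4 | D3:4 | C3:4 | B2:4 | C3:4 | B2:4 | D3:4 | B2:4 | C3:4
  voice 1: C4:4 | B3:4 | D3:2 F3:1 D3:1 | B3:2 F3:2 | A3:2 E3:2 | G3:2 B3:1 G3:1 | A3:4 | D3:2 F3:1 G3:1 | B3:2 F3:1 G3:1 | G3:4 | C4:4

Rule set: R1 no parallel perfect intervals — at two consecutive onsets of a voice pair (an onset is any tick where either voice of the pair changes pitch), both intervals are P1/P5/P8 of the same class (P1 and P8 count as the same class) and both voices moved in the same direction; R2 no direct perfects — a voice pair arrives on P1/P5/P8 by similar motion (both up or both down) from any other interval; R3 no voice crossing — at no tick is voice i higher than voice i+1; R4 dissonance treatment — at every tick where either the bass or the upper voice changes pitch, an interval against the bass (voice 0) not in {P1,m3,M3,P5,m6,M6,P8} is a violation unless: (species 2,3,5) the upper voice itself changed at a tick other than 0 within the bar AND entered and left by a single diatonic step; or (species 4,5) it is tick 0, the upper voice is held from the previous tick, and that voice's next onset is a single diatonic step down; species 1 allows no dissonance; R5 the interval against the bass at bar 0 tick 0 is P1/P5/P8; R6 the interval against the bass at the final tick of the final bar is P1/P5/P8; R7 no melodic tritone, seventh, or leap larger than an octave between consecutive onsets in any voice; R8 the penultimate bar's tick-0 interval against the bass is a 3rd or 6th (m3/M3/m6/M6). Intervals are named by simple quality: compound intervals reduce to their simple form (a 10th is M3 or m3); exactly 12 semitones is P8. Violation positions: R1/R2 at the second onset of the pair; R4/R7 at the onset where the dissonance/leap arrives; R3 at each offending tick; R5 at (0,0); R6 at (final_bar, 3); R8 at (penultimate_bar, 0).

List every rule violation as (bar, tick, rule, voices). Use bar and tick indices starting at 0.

(2, 2, R4, (0, 1))
(3, 2, R7, (1,))
(7, 2, R4, (0, 1))
(8, 2, R7, (1,))
(8, 3, R4, (0, 1))
(10, 0, R2, (0, 1))

bar 0: v0=C3 v1=C4 downbeat P8
bar 1: v0=D3 v1=B3 downbeat M6
bar 2: v0=B2 v1=D3 downbeat m3
bar 3: v0=D3 v1=B3 downbeat M6
bar 4: v0=C3 v1=A3 downbeat M6
bar 5: v0=B2 v1=G3 downbeat m6
bar 6: v0=C3 v1=A3 downbeat M6
bar 7: v0=B2 v1=D3 downbeat m3
bar 8: v0=D3 v1=B3 downbeat M6
bar 9: v0=B2 v1=G3 downbeat m6
bar 10: v0=C3 v1=C4 downbeat P8
  -> R4 @ bar 2 tick 2 v(0, 1): B2/F3 TT untreated
  -> R7 @ bar 3 tick 2 v(1,): B3->F3 leap 6st
  -> R4 @ bar 7 tick 2 v(0, 1): B2/F3 TT untreated
  -> R7 @ bar 8 tick 2 v(1,): B3->F3 leap 6st
  -> R4 @ bar 8 tick 3 v(0, 1): D3/G3 P4 untreated
  -> R2 @ bar 10 tick 0 v(0, 1): B2/G3 m6 -> C3/C4 P8 similar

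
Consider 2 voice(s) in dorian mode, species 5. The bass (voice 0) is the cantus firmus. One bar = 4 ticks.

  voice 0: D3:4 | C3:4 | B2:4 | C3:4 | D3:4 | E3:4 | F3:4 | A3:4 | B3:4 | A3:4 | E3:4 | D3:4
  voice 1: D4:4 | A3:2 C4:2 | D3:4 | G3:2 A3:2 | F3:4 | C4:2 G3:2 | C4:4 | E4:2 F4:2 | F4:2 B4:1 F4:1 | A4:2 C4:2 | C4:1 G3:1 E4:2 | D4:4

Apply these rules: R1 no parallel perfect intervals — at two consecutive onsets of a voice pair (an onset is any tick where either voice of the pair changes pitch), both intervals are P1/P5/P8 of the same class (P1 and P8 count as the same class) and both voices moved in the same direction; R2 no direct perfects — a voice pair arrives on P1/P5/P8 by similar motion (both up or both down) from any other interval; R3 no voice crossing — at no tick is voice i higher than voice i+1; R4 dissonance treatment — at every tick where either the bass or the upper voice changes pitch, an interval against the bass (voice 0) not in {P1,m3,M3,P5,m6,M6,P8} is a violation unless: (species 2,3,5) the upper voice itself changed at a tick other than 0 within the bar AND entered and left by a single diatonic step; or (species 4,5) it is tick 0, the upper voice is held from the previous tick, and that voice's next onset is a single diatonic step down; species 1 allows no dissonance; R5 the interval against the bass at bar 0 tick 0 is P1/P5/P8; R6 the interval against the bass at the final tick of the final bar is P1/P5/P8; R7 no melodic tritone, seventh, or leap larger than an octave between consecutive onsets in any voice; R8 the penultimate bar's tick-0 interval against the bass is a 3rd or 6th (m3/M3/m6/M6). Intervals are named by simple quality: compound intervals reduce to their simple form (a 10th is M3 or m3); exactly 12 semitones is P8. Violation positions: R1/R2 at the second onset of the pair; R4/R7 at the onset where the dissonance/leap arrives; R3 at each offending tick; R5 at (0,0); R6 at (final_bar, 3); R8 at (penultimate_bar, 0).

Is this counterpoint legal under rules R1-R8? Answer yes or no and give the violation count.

bar 0: v0=D3 v1=D4 (P8)
bar 1: v0=C3 v1=A3 (M6)
bar 2: v0=B2 v1=D3 (m3)
bar 3: v0=C3 v1=G3 (P5)
bar 4: v0=D3 v1=F3 (m3)
bar 5: v0=E3 v1=C4 (m6)
bar 6: v0=F3 v1=C4 (P5)
bar 7: v0=A3 v1=E4 (P5)
bar 8: v0=B3 v1=F4 (TT)
bar 9: v0=A3 v1=A4 (P8)
bar 10: v0=E3 v1=C4 (m6)
bar 11: v0=D3 v1=D4 (P8)
  R7 @ bar2.0: C4->D3 leap 10st
  R2 @ bar3.0: B2/D3 m3 -> C3/G3 P5 similar
  R2 @ bar6.0: E3/G3 m3 -> F3/C4 P5 similar
  R1 @ bar7.0: F3/C4 P5 -> A3/E4 P5 similar
  R4 @ bar8.0: B3/F4 TT untreated
  R7 @ bar8.2: F4->B4 leap 6st
  R4 @ bar8.3: B3/F4 TT untreated
  R7 @ bar8.3: B4->F4 leap 6st
  R1 @ bar11.0: E3/E4 P8 -> D3/D4 P8 similar

No (9 violations)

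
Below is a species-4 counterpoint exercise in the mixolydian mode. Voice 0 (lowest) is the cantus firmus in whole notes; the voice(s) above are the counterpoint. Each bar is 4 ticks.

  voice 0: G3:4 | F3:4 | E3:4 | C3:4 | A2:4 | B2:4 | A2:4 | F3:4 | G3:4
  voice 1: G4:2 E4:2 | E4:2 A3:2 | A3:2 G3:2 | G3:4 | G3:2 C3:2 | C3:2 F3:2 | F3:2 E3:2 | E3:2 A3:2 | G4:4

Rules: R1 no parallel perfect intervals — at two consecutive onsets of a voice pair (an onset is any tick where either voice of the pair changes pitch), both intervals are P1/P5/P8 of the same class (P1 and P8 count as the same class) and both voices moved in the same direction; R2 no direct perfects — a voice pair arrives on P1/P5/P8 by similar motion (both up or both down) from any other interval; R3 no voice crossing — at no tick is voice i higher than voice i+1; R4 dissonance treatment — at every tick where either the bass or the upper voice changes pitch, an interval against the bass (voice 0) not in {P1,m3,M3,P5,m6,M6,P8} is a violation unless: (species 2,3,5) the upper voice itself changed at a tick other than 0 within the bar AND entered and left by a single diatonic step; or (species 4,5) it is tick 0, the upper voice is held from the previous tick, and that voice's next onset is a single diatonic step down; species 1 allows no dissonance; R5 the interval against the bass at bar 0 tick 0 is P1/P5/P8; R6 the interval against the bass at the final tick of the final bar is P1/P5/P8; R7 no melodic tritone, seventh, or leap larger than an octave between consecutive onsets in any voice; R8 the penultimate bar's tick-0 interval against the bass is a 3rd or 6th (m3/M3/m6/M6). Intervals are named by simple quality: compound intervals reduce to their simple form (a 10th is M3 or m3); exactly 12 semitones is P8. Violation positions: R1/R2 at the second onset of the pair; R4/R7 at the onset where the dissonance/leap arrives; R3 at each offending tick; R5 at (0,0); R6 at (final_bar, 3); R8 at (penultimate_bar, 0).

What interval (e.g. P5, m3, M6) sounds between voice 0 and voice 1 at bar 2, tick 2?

voice 0=E3 voice 1=G3 -> m3

m3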